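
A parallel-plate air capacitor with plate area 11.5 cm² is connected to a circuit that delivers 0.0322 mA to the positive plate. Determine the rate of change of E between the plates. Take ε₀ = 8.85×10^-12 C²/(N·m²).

3.16×10^9 V/(m·s)

By continuity, I_d in the gap equals the 0.0322 mA flowing in the wire.
Since I_d = ε₀ A dE/dt, dE/dt = I_d/(ε₀A) = (3.22×10^-5)/((8.85×10^-12)(1.15×10^-3)) = 3.16×10^9 V/(m·s).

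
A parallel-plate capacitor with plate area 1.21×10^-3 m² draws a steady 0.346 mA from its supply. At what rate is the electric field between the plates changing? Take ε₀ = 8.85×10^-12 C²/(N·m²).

By continuity, I_d in the gap equals the 0.346 mA flowing in the wire.
Then dE/dt = I_d/(ε₀A) = 3.23×10^10 V/(m·s).

3.23×10^10 V/(m·s)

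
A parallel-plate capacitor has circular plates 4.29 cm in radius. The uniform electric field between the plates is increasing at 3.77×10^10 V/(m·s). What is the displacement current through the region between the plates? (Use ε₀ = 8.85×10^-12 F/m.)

I_d = ε₀ A (dE/dt) = (8.85×10^-12)(5.782×10^-3 m²)(3.77×10^10) = 1.93×10^-3 A.

1.93×10^-3 A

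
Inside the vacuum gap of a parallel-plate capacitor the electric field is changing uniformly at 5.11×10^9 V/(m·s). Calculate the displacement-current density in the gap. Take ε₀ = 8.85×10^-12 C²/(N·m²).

J_d = ε₀ ∂E/∂t, so J_d = 0.0452 A/m².

0.0452 A/m²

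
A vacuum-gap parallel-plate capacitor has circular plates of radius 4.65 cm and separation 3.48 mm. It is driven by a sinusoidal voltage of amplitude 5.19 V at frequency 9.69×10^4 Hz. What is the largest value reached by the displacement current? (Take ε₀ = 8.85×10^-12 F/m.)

The displacement current equals the conduction current C dV/dt, which peaks at C V₀ ω.
With C = ε₀A/d = (8.85×10^-12)(6.793×10^-3)/(3.48×10^-3) = 1.728×10^-11 F and ω = 2πf = 6.088×10^5 rad/s, I_d,max = (1.728×10^-11)(5.19)(6.088×10^5) = 5.46×10^-5 A.

5.46×10^-5 A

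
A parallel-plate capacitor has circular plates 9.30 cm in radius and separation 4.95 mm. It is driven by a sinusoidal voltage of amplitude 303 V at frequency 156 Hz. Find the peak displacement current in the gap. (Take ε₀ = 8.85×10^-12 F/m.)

C = ε₀A/d = (8.85×10^-12)(0.02717)/(4.95×10^-3) = 4.858×10^-11 F; ω = 2πf = 980.2 rad/s.
I_d = C dV/dt, so |I_d|_max = C V₀ ω = (4.858×10^-11)(303)(980.2) = 1.44×10^-5 A.

1.44×10^-5 A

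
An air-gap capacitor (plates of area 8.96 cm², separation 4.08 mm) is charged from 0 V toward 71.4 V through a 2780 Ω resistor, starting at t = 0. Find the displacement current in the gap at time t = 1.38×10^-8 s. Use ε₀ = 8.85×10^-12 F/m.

2.00×10^-3 A

C = ε₀A/d = (8.85×10^-12)(8.96×10^-4)/(4.08×10^-3) = 1.944×10^-12 F, so τ = RC = 5.404×10^-9 s.
The conduction current is I(t) = (V₀/R) e^(−t/τ), and the displacement current between the plates equals it.
t/τ = 2.554; I_d = (71.4/2780) · e^(−2.554) = (0.02568)(0.07777) = 2.00×10^-3 A.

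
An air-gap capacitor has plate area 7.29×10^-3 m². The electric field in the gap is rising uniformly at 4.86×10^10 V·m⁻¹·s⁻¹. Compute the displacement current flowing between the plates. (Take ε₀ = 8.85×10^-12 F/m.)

3.14×10^-3 A

With a uniform field, Φ_E = EA, so I_d = ε₀ A dE/dt = 3.14×10^-3 A.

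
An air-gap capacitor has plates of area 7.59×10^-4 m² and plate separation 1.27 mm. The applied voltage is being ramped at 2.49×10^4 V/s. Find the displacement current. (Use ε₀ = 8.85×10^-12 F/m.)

E = V/d so dE/dt = (dV/dt)/d = 1.961×10^7 V/(m·s), and I_d = ε₀ A dE/dt = (8.85×10^-12)(7.59×10^-4)(1.961×10^7) = 1.32×10^-7 A.

1.32×10^-7 A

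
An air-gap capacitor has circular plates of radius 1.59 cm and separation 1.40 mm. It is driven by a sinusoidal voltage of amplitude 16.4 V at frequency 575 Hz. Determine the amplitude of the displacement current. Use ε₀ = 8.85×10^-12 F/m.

2.97×10^-7 A

The displacement current equals the conduction current C dV/dt, which peaks at C V₀ ω.
With C = ε₀A/d = (8.85×10^-12)(7.942×10^-4)/(1.40×10^-3) = 5.020×10^-12 F and ω = 2πf = 3613 rad/s, I_d,max = (5.020×10^-12)(16.4)(3613) = 2.97×10^-7 A.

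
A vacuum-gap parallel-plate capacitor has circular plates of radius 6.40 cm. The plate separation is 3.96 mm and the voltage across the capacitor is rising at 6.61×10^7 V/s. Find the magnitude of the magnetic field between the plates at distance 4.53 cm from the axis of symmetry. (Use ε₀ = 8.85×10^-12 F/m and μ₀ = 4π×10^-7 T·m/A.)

I_d = C dV/dt with C = ε₀πR²/d = 2.876×10^-11 F, so I_d = (2.876×10^-11)(6.61×10^7) = 1.901×10^-3 A.
For r < R the Ampère–Maxwell law gives B(2πr) = μ₀ I_d (r²/R²), so B = μ₀ I_d r/(2πR²) = (4π×10^-7)(1.901×10^-3)(0.0453)/(2π·0.0640²) = 4.20×10^-9 T.

4.20×10^-9 T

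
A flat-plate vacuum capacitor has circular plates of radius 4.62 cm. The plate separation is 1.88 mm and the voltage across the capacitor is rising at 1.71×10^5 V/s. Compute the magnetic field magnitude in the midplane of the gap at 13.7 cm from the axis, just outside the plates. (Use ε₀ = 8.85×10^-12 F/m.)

With E = V/d, dE/dt = 9.096×10^7 V/(m·s) and πR² = 6.706×10^-3 m², giving I_d = ε₀ πR² dE/dt = 5.398×10^-6 A.
For r ≥ R the full I_d is enclosed: B = μ₀ I_d/(2πr) = (4π×10^-7)(5.398×10^-6)/(2π·0.137) = 7.88×10^-12 T.

7.88×10^-12 T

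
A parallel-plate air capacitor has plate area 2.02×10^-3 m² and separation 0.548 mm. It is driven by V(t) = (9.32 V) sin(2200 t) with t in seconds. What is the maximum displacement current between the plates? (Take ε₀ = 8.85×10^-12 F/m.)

The displacement current equals the conduction current C dV/dt, which peaks at C V₀ ω.
With C = ε₀A/d = (8.85×10^-12)(2.02×10^-3)/(5.48×10^-4) = 3.262×10^-11 F and ω = 2200 rad/s, I_d,max = (3.262×10^-11)(9.32)(2200) = 6.69×10^-7 A.

6.69×10^-7 A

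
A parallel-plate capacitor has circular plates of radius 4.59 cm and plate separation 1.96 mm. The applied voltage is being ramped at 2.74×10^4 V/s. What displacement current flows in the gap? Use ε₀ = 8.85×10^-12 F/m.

8.19×10^-7 A

The field between the plates is E = V/d, so dE/dt = (2.74×10^4)/(1.96×10^-3 m) = 1.398×10^7 V/(m·s).
I_d = ε₀ A (dE/dt) = (8.85×10^-12)(6.619×10^-3)(1.398×10^7) = 8.19×10^-7 A.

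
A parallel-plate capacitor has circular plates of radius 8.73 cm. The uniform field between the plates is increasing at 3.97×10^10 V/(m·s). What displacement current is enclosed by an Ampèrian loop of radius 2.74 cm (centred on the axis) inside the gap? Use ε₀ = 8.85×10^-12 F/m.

I_d = ε₀ dΦ_E/dt = ε₀ πR² (dE/dt) = (8.85×10^-12)(0.02394)(3.97×10^10) = 8.411×10^-3 A through the full plate area.
The field is uniform, so I_d,enc = I_d (r/R)² = (8.411×10^-3)(2.74/8.73)² = 8.29×10^-4 A.

8.29×10^-4 A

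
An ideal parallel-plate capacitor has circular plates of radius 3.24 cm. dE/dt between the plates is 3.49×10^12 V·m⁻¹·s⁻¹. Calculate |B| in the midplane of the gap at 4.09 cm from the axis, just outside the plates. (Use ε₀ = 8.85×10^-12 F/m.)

4.98×10^-7 T

Through the whole plate area (πR² = 3.298×10^-3 m²), I_d = ε₀ πR² dE/dt = 0.1019 A.
Outside the plates the loop encloses all of I_d, so B·2πr = μ₀ I_d and B = 4.98×10^-7 T.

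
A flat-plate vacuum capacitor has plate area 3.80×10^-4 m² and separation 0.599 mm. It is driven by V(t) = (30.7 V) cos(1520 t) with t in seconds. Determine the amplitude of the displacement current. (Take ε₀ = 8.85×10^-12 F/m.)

C = ε₀A/d = (8.85×10^-12)(3.80×10^-4)/(5.99×10^-4) = 5.614×10^-12 F; ω = 1520 rad/s.
I_d = C dV/dt, so |I_d|_max = C V₀ ω = (5.614×10^-12)(30.7)(1520) = 2.62×10^-7 A.

2.62×10^-7 A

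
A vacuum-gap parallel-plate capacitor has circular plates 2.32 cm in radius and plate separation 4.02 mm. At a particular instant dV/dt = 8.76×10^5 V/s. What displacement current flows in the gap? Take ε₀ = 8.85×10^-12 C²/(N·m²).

The field between the plates is E = V/d, so dE/dt = (8.76×10^5)/(4.02×10^-3 m) = 2.179×10^8 V/(m·s).
I_d = ε₀ A (dE/dt) = (8.85×10^-12)(1.691×10^-3)(2.179×10^8) = 3.26×10^-6 A.

3.26×10^-6 A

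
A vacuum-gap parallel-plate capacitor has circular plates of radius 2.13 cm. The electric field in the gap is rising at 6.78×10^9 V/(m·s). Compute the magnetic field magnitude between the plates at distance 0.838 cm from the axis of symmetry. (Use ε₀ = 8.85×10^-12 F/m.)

I_d = ε₀ dΦ_E/dt = ε₀ πR² (dE/dt) = (8.85×10^-12)(1.425×10^-3)(6.78×10^9) = 8.550×10^-5 A through the full plate area.
For r < R the Ampère–Maxwell law gives B(2πr) = μ₀ I_d (r²/R²), so B = μ₀ I_d r/(2πR²) = (4π×10^-7)(8.550×10^-5)(8.38×10^-3)/(2π·0.0213²) = 3.16×10^-10 T.

3.16×10^-10 T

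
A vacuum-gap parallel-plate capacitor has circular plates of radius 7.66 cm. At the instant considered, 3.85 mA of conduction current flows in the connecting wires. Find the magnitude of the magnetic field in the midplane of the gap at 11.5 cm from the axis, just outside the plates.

6.70×10^-9 T

No conduction current crosses the gap, so I_d there equals the 3.85×10^-3 A in the leads.
For r ≥ R the full I_d is enclosed: B = μ₀ I_d/(2πr) = (4π×10^-7)(3.85×10^-3)/(2π·0.115) = 6.70×10^-9 T.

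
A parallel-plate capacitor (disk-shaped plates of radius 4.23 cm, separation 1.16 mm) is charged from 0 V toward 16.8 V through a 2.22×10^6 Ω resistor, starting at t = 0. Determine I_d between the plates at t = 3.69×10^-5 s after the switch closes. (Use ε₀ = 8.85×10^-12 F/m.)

5.14×10^-6 A

C = ε₀A/d = (8.85×10^-12)(5.621×10^-3)/(1.16×10^-3) = 4.288×10^-11 F and τ = RC = 9.519×10^-5 s. I_d in the gap equals the RC charging current.
I_d(t) = (V₀/R) e^(−t/τ) = 7.568×10^-6 · e^(−0.3876) = 5.14×10^-6 A.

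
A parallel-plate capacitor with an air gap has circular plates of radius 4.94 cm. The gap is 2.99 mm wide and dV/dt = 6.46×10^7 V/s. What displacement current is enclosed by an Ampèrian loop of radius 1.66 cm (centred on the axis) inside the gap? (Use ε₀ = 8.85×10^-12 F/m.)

dE/dt = (dV/dt)/d = 2.161×10^10 V/(m·s); I_d = ε₀(πR²)(dE/dt) = (8.85×10^-12)(7.667×10^-3)(2.161×10^10) = 1.466×10^-3 A.
Through an area πr² the displacement current is I_d·(πr²/πR²) = I_d (r/R)² = 1.66×10^-4 A.

1.66×10^-4 A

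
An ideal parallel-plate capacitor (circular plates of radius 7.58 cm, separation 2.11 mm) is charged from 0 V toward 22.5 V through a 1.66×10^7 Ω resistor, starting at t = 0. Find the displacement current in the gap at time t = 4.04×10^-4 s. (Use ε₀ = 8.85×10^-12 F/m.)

9.83×10^-7 A

C = ε₀A/d = (8.85×10^-12)(0.01805)/(2.11×10^-3) = 7.571×10^-11 F, so τ = RC = 1.257×10^-3 s.
The conduction current is I(t) = (V₀/R) e^(−t/τ), and the displacement current between the plates equals it.
t/τ = 0.3214; I_d = (22.5/1.66×10^7) · e^(−0.3214) = (1.355×10^-6)(0.7251) = 9.83×10^-7 A.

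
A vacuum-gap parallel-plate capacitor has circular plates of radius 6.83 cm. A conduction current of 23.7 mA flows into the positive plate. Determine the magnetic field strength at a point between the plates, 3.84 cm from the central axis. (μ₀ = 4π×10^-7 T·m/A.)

Between the plates the displacement current equals the wire current: I_d = 23.7 mA = 0.0237 A.
∮B·dl = μ₀ I_d,enc with I_d,enc = I_d r²/R² = 7.492×10^-3 A; so B = μ₀ I_d,enc/(2πr) = 3.90×10^-8 T.

3.90×10^-8 T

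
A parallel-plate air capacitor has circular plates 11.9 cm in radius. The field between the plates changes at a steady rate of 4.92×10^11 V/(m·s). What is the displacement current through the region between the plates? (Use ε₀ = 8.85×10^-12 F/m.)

0.194 A

The displacement current is ε₀ times dΦ_E/dt = ε₀ A dE/dt = (8.85×10^-12)(0.04449)(4.92×10^11) = 0.194 A.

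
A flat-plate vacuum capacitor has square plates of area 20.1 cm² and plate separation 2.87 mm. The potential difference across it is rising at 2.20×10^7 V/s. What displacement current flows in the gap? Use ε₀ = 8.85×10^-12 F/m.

The displacement current equals the charging current C dV/dt. With C = ε₀A/d = (8.85×10^-12)(2.01×10^-3)/(2.87×10^-3) = 6.198×10^-12 F, I_d = (6.198×10^-12)(2.20×10^7) = 1.36×10^-4 A.

1.36×10^-4 A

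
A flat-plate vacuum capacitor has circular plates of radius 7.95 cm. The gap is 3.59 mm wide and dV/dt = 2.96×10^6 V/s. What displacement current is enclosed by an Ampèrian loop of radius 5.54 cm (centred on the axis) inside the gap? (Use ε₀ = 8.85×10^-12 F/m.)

7.04×10^-5 A

I_d = C dV/dt with C = ε₀πR²/d = 4.896×10^-11 F, so I_d = (4.896×10^-11)(2.96×10^6) = 1.449×10^-4 A.
Through an area πr² the displacement current is I_d·(πr²/πR²) = I_d (r/R)² = 7.04×10^-5 A.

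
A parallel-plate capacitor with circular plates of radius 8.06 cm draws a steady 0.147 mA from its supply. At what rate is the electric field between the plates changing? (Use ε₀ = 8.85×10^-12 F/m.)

8.14×10^8 V/(m·s)

Charge continuity gives I_d = I = 1.47×10^-4 A between the plates.
Then dE/dt = I_d/(ε₀A) = 8.14×10^8 V/(m·s).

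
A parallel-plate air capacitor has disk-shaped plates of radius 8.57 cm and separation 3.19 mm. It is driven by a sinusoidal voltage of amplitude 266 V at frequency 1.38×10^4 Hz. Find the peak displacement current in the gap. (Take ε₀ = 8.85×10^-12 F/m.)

The displacement current equals the conduction current C dV/dt, which peaks at C V₀ ω.
With C = ε₀A/d = (8.85×10^-12)(0.02307)/(3.19×10^-3) = 6.400×10^-11 F and ω = 2πf = 8.671×10^4 rad/s, I_d,max = (6.400×10^-11)(266)(8.671×10^4) = 1.48×10^-3 A.

1.48×10^-3 A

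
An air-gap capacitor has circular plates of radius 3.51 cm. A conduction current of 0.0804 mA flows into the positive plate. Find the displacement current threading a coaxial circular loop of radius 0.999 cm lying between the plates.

By continuity the displacement current in the gap matches the conduction current: I_d = 8.04×10^-5 A.
Since J_d is uniform, the enclosed fraction is (r/R)² = 0.08101, giving I_d,enc = 6.51×10^-6 A.

6.51×10^-6 A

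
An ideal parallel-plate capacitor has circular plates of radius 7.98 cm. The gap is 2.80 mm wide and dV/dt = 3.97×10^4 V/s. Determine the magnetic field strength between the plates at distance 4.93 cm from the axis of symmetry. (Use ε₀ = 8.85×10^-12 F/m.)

3.89×10^-12 T

dE/dt = (dV/dt)/d = 1.418×10^7 V/(m·s); I_d = ε₀(πR²)(dE/dt) = (8.85×10^-12)(0.02001)(1.418×10^7) = 2.511×10^-6 A.
For r < R the Ampère–Maxwell law gives B(2πr) = μ₀ I_d (r²/R²), so B = μ₀ I_d r/(2πR²) = (4π×10^-7)(2.511×10^-6)(0.0493)/(2π·0.0798²) = 3.89×10^-12 T.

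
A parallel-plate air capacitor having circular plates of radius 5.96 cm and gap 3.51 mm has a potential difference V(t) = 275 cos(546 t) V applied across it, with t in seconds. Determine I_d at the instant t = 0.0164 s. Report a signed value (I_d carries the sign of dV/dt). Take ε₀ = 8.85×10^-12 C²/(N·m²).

dV/dt = (275)(546)·−sin(8.9544) = -6.805×10^4 V/s.
I_d = C dV/dt with C = ε₀A/d = (8.85×10^-12)(0.01116)/(3.51×10^-3) = 2.814×10^-11 F, so I_d = (2.814×10^-11)(-6.805×10^4) = -1.91×10^-6 A.

-1.91×10^-6 A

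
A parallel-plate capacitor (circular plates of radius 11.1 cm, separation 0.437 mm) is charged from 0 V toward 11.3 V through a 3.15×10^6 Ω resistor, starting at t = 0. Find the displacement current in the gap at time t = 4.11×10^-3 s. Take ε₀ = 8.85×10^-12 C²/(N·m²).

6.79×10^-7 A

C = ε₀A/d = (8.85×10^-12)(0.03871)/(4.37×10^-4) = 7.839×10^-10 F and τ = RC = 2.469×10^-3 s. I_d in the gap equals the RC charging current.
I_d(t) = (V₀/R) e^(−t/τ) = 3.587×10^-6 · e^(−1.665) = 6.79×10^-7 A.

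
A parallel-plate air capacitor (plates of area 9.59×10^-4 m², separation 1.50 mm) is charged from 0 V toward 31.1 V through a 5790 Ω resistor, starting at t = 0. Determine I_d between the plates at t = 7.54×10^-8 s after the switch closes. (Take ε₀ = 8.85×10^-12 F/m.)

5.38×10^-4 A

With C = ε₀A/d = (8.85×10^-12)(9.59×10^-4)/(1.50×10^-3) = 5.658×10^-12 F, the time constant is τ = RC = 3.276×10^-8 s, so t/τ = 2.302 and e^(−t/τ) = 0.1001.
I_d = I_cond = (V₀/R) e^(−t/τ) = (5.371×10^-3)(0.1001) = 5.38×10^-4 A.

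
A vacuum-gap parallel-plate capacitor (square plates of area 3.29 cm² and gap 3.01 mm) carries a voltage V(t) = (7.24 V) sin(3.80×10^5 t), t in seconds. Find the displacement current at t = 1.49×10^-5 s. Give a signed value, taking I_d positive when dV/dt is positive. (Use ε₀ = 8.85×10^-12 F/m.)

2.16×10^-6 A

dE/dt = (V₀ω/d)·cos(ωt) with ωt = 5.662 rad: (7.24)(3.80×10^5)(0.8132)/(3.01×10^-3) = 7.433×10^8 V/(m·s).
I_d = ε₀ A dE/dt = (8.85×10^-12)(3.29×10^-4)(7.433×10^8) = 2.16×10^-6 A.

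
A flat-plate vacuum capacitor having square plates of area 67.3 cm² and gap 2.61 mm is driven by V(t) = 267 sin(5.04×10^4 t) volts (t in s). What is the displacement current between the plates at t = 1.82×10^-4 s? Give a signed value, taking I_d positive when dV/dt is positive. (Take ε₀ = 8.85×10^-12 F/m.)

C = ε₀A/d = (8.85×10^-12)(6.73×10^-3)/(2.61×10^-3) = 2.282×10^-11 F. dV/dt = V₀ω·cos(ωt); at ωt = 9.1728 rad this factor is -0.9684.
I_d = C dV/dt = (2.282×10^-11)(267)(5.04×10^4)(-0.9684) = -2.97×10^-4 A.

-2.97×10^-4 A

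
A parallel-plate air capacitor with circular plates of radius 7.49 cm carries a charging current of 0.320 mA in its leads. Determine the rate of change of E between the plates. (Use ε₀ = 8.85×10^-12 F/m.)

2.05×10^9 V/(m·s)

Charge continuity gives I_d = I = 3.20×10^-4 A between the plates.
Then dE/dt = I_d/(ε₀A) = 2.05×10^9 V/(m·s).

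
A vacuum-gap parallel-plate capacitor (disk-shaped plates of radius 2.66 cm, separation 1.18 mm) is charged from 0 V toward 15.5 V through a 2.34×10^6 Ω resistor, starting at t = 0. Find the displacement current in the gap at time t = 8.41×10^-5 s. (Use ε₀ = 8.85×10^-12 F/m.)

C = ε₀A/d = (8.85×10^-12)(2.223×10^-3)/(1.18×10^-3) = 1.667×10^-11 F and τ = RC = 3.901×10^-5 s. I_d in the gap equals the RC charging current.
I_d(t) = (V₀/R) e^(−t/τ) = 6.624×10^-6 · e^(−2.156) = 7.67×10^-7 A.

7.67×10^-7 A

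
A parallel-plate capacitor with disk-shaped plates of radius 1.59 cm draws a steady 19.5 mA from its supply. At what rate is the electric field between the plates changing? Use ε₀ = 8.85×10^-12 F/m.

The displacement current between the plates equals the conduction current, I_d = 19.5 mA.
Since I_d = ε₀ A dE/dt, dE/dt = I_d/(ε₀A) = (0.0195)/((8.85×10^-12)(7.942×10^-4)) = 2.77×10^12 V/(m·s).

2.77×10^12 V/(m·s)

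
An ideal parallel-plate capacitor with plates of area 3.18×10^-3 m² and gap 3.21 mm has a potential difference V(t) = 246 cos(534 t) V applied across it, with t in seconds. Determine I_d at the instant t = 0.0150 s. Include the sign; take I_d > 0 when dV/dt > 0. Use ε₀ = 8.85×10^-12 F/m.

C = ε₀A/d = (8.85×10^-12)(3.18×10^-3)/(3.21×10^-3) = 8.767×10^-12 F. dV/dt = V₀ω·−sin(ωt); at ωt = 8.01 rad this factor is -0.9879.
I_d = C dV/dt = (8.767×10^-12)(246)(534)(-0.9879) = -1.14×10^-6 A.

-1.14×10^-6 A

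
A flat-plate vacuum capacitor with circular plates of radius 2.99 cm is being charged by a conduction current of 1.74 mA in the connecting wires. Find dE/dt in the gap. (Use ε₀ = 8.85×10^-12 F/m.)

The displacement current between the plates equals the conduction current, I_d = 1.74 mA.
Then dE/dt = I_d/(ε₀A) = 7.00×10^10 V/(m·s).

7.00×10^10 V/(m·s)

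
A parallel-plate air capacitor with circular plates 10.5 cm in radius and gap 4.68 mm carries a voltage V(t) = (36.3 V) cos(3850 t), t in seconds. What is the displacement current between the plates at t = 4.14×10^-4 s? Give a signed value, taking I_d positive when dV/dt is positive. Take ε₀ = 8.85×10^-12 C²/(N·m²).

dV/dt = (36.3)(3850)·−sin(1.5939) = -1.397×10^5 V/s.
I_d = C dV/dt with C = ε₀A/d = (8.85×10^-12)(0.03464)/(4.68×10^-3) = 6.551×10^-11 F, so I_d = (6.551×10^-11)(-1.397×10^5) = -9.15×10^-6 A.

-9.15×10^-6 A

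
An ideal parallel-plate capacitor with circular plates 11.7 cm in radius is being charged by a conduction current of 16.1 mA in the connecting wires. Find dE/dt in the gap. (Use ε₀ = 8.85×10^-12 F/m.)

4.23×10^10 V/(m·s)

Charge continuity gives I_d = I = 0.0161 A between the plates.
Inverting I_d = ε₀ A dE/dt gives dE/dt = 0.0161 / (8.85×10^-12 · 0.04301) = 4.23×10^10 V/(m·s).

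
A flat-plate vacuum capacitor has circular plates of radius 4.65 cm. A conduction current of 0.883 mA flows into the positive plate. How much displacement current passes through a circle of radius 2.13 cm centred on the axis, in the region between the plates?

1.85×10^-4 A

Between the plates the displacement current equals the wire current: I_d = 0.883 mA = 8.83×10^-4 A.
The field is uniform, so I_d,enc = I_d (r/R)² = (8.83×10^-4)(2.13/4.65)² = 1.85×10^-4 A.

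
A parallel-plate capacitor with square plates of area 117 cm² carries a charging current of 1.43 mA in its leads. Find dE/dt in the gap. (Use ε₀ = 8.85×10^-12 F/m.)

Charge continuity gives I_d = I = 1.43×10^-3 A between the plates.
Since I_d = ε₀ A dE/dt, dE/dt = I_d/(ε₀A) = (1.43×10^-3)/((8.85×10^-12)(0.0117)) = 1.38×10^10 V/(m·s).

1.38×10^10 V/(m·s)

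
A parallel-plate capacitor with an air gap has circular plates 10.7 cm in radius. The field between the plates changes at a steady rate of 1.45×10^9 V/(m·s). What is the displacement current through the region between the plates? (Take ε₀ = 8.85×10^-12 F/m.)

4.62×10^-4 A

With a uniform field, Φ_E = EA, so I_d = ε₀ A dE/dt = 4.62×10^-4 A.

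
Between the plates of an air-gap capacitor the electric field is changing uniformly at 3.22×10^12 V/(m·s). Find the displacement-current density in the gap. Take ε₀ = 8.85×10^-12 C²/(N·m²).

28.5 A/m²

The displacement-current density is ε₀ ∂E/∂t = (8.85×10^-12)(3.22×10^12) = 28.5 A/m².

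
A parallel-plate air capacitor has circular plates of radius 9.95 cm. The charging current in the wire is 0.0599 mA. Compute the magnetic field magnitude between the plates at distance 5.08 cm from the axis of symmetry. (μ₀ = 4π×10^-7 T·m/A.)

6.15×10^-11 T

Between the plates the displacement current equals the wire current: I_d = 0.0599 mA = 5.99×10^-5 A.
∮B·dl = μ₀ I_d,enc with I_d,enc = I_d r²/R² = 1.561×10^-5 A; so B = μ₀ I_d,enc/(2πr) = 6.15×10^-11 T.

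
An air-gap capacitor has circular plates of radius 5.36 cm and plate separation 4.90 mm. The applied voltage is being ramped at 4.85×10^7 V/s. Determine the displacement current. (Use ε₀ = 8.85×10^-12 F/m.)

7.91×10^-4 A

C = ε₀A/d = (8.85×10^-12)(9.026×10^-3)/(4.90×10^-3) = 1.630×10^-11 F.
I_d = C dV/dt = (1.630×10^-11)(4.85×10^7) = 7.91×10^-4 A.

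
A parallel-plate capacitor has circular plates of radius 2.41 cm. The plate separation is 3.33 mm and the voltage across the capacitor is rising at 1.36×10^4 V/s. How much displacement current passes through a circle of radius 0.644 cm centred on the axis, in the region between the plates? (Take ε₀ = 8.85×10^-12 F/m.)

With E = V/d, dE/dt = 4.084×10^6 V/(m·s) and πR² = 1.825×10^-3 m², giving I_d = ε₀ πR² dE/dt = 6.596×10^-8 A.
Through an area πr² the displacement current is I_d·(πr²/πR²) = I_d (r/R)² = 4.71×10^-9 A.

4.71×10^-9 A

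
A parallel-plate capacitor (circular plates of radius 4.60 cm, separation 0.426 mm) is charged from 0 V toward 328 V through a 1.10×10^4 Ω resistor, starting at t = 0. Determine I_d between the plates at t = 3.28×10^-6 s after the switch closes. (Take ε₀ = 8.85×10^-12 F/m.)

With C = ε₀A/d = (8.85×10^-12)(6.648×10^-3)/(4.26×10^-4) = 1.381×10^-10 F, the time constant is τ = RC = 1.519×10^-6 s, so t/τ = 2.159 and e^(−t/τ) = 0.1154.
I_d = I_cond = (V₀/R) e^(−t/τ) = (0.02982)(0.1154) = 3.44×10^-3 A.

3.44×10^-3 A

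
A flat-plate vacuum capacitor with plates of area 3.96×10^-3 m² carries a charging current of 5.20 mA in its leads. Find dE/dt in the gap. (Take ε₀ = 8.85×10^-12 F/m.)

The displacement current between the plates equals the conduction current, I_d = 5.20 mA.
Inverting I_d = ε₀ A dE/dt gives dE/dt = 5.20×10^-3 / (8.85×10^-12 · 3.96×10^-3) = 1.48×10^11 V/(m·s).

1.48×10^11 V/(m·s)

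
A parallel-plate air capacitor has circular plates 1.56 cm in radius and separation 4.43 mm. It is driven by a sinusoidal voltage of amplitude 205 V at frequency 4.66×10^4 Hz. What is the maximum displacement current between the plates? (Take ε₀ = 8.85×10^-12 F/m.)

(dE/dt)_max = V₀ω/d = 1.355×10^10 V/(m·s); ω = 2πf = 2.928×10^5 rad/s.
I_d,max = ε₀ A (dE/dt)_max = (8.85×10^-12)(7.645×10^-4)(1.355×10^10) = 9.17×10^-5 A.

9.17×10^-5 A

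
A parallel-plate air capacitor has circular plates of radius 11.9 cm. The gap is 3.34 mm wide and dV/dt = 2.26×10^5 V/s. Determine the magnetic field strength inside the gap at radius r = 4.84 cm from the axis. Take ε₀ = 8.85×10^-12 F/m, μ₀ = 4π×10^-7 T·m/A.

1.82×10^-11 T

I_d = C dV/dt with C = ε₀πR²/d = 1.179×10^-10 F, so I_d = (1.179×10^-10)(2.26×10^5) = 2.665×10^-5 A.
An Ampèrian loop of radius r encloses a fraction (r/R)² of I_d. Then B·2πr = μ₀ I_d (r/R)², giving B = μ₀ I_d r/(2πR²) = 1.82×10^-11 T.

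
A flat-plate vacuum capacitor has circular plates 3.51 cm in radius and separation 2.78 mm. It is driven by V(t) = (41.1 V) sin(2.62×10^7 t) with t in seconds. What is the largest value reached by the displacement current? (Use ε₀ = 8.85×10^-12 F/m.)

0.0133 A

C = ε₀A/d = (8.85×10^-12)(3.870×10^-3)/(2.78×10^-3) = 1.232×10^-11 F; ω = 2.62×10^7 rad/s.
I_d = C dV/dt, so |I_d|_max = C V₀ ω = (1.232×10^-11)(41.1)(2.62×10^7) = 0.0133 A.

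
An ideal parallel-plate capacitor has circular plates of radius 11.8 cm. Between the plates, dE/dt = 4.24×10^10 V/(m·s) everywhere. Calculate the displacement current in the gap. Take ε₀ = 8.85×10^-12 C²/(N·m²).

0.0164 A

With a uniform field, Φ_E = EA, so I_d = ε₀ A dE/dt = 0.0164 A.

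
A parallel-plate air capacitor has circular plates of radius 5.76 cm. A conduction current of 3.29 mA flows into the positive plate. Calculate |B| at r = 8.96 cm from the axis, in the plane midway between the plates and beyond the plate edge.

Between the plates the displacement current equals the wire current: I_d = 3.29 mA = 3.29×10^-3 A.
With r > R the enclosed displacement current is the full I_d; B = μ₀ I_d / (2πr) = 7.34×10^-9 T.

7.34×10^-9 T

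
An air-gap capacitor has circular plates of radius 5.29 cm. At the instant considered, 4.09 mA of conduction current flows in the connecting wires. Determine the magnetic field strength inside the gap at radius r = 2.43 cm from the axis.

7.10×10^-9 T

No conduction current crosses the gap, so I_d there equals the 4.09×10^-3 A in the leads.
∮B·dl = μ₀ I_d,enc with I_d,enc = I_d r²/R² = 8.630×10^-4 A; so B = μ₀ I_d,enc/(2πr) = 7.10×10^-9 T.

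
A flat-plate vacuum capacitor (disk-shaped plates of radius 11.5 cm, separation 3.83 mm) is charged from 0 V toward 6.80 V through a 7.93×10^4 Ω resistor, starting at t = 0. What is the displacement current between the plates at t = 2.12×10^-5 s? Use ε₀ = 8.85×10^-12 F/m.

5.30×10^-6 A

With C = ε₀A/d = (8.85×10^-12)(0.04155)/(3.83×10^-3) = 9.601×10^-11 F, the time constant is τ = RC = 7.614×10^-6 s, so t/τ = 2.784 and e^(−t/τ) = 0.06179.
I_d = I_cond = (V₀/R) e^(−t/τ) = (8.575×10^-5)(0.06179) = 5.30×10^-6 A.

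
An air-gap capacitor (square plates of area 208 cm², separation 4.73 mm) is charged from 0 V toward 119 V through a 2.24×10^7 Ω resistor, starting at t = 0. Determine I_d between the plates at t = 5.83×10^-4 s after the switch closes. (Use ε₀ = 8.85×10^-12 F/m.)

C = ε₀A/d = (8.85×10^-12)(0.0208)/(4.73×10^-3) = 3.892×10^-11 F, so τ = RC = 8.718×10^-4 s.
The conduction current is I(t) = (V₀/R) e^(−t/τ), and the displacement current between the plates equals it.
t/τ = 0.6687; I_d = (119/2.24×10^7) · e^(−0.6687) = (5.313×10^-6)(0.5124) = 2.72×10^-6 A.

2.72×10^-6 A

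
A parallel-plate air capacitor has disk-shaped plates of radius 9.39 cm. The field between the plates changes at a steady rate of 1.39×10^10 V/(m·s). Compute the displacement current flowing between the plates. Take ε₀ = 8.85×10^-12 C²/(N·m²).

With a uniform field, Φ_E = EA, so I_d = ε₀ A dE/dt = 3.41×10^-3 A.

3.41×10^-3 A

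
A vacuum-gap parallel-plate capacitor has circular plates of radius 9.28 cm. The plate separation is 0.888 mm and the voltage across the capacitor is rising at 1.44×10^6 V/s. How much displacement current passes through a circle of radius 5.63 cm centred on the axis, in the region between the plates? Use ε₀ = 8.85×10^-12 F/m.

With E = V/d, dE/dt = 1.622×10^9 V/(m·s) and πR² = 0.02705 m², giving I_d = ε₀ πR² dE/dt = 3.883×10^-4 A.
Through an area πr² the displacement current is I_d·(πr²/πR²) = I_d (r/R)² = 1.43×10^-4 A.

1.43×10^-4 A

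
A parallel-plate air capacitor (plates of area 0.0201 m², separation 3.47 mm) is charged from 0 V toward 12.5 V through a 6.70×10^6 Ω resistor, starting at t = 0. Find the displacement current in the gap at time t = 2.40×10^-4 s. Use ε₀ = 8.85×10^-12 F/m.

9.28×10^-7 A

C = ε₀A/d = (8.85×10^-12)(0.0201)/(3.47×10^-3) = 5.126×10^-11 F and τ = RC = 3.434×10^-4 s. I_d in the gap equals the RC charging current.
I_d(t) = (V₀/R) e^(−t/τ) = 1.866×10^-6 · e^(−0.6989) = 9.28×10^-7 A.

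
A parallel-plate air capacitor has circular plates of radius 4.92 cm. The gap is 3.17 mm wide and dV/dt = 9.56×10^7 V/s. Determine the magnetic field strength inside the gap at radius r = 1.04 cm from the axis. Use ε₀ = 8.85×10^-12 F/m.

I_d = C dV/dt with C = ε₀πR²/d = 2.123×10^-11 F, so I_d = (2.123×10^-11)(9.56×10^7) = 2.030×10^-3 A.
∮B·dl = μ₀ I_d,enc with I_d,enc = I_d r²/R² = 9.071×10^-5 A; so B = μ₀ I_d,enc/(2πr) = 1.74×10^-9 T.

1.74×10^-9 T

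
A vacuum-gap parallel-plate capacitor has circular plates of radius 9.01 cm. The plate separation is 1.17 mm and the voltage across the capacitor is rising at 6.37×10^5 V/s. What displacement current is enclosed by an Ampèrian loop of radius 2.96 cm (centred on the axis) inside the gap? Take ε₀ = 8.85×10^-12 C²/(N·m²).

I_d = C dV/dt with C = ε₀πR²/d = 1.929×10^-10 F, so I_d = (1.929×10^-10)(6.37×10^5) = 1.229×10^-4 A.
Since J_d is uniform, the enclosed fraction is (r/R)² = 0.1079, giving I_d,enc = 1.33×10^-5 A.

1.33×10^-5 A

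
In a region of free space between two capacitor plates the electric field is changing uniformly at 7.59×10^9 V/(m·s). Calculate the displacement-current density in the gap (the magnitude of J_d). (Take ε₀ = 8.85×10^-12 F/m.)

0.0672 A/m²

J_d = ε₀ dE/dt = (8.85×10^-12)(7.59×10^9) = 0.0672 A/m².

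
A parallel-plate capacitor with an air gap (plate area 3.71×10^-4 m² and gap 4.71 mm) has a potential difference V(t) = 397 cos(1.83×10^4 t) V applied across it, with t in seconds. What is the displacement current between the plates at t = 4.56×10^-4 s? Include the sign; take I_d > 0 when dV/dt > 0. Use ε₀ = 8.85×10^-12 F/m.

-4.47×10^-6 A

dV/dt = (397)(1.83×10^4)·−sin(8.3448) = -6.407×10^6 V/s.
I_d = C dV/dt with C = ε₀A/d = (8.85×10^-12)(3.71×10^-4)/(4.71×10^-3) = 6.971×10^-13 F, so I_d = (6.971×10^-13)(-6.407×10^6) = -4.47×10^-6 A.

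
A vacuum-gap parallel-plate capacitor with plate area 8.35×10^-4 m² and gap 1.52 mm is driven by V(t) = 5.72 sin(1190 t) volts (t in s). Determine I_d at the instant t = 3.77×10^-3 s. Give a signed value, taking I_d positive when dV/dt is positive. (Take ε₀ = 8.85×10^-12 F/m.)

-7.42×10^-9 A

C = ε₀A/d = (8.85×10^-12)(8.35×10^-4)/(1.52×10^-3) = 4.862×10^-12 F. dV/dt = V₀ω·cos(ωt); at ωt = 4.4863 rad this factor is -0.2242.
I_d = C dV/dt = (4.862×10^-12)(5.72)(1190)(-0.2242) = -7.42×10^-9 A.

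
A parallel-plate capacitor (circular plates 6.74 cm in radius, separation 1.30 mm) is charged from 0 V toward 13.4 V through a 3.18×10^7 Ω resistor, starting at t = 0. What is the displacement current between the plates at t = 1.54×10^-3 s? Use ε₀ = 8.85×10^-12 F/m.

2.56×10^-7 A

C = ε₀A/d = (8.85×10^-12)(0.01427)/(1.30×10^-3) = 9.715×10^-11 F and τ = RC = 3.089×10^-3 s. I_d in the gap equals the RC charging current.
I_d(t) = (V₀/R) e^(−t/τ) = 4.214×10^-7 · e^(−0.4985) = 2.56×10^-7 A.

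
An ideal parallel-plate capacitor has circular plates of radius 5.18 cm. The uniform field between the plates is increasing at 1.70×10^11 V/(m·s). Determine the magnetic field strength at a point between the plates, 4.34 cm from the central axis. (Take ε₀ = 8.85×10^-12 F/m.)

4.10×10^-8 T

Total displacement current: I_d = ε₀(πR²)(dE/dt) = (8.85×10^-12)(8.430×10^-3)(1.70×10^11) = 0.01268 A.
∮B·dl = μ₀ I_d,enc with I_d,enc = I_d r²/R² = 8.901×10^-3 A; so B = μ₀ I_d,enc/(2πr) = 4.10×10^-8 T.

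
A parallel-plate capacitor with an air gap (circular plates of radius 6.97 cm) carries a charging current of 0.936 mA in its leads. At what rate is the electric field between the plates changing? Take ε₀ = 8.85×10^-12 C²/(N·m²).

By continuity, I_d in the gap equals the 0.936 mA flowing in the wire.
Inverting I_d = ε₀ A dE/dt gives dE/dt = 9.36×10^-4 / (8.85×10^-12 · 0.01526) = 6.93×10^9 V/(m·s).

6.93×10^9 V/(m·s)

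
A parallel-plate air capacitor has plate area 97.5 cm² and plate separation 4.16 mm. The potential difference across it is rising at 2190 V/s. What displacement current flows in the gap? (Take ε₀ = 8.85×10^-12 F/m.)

C = ε₀A/d = (8.85×10^-12)(9.75×10^-3)/(4.16×10^-3) = 2.074×10^-11 F.
I_d = C dV/dt = (2.074×10^-11)(2190) = 4.54×10^-8 A.

4.54×10^-8 A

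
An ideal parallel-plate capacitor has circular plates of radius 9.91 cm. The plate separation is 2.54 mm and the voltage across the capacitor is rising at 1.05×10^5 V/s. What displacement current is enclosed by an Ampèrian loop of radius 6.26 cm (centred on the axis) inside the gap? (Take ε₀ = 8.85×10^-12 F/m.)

4.50×10^-6 A

I_d = C dV/dt with C = ε₀πR²/d = 1.075×10^-10 F, so I_d = (1.075×10^-10)(1.05×10^5) = 1.129×10^-5 A.
Since J_d is uniform, the enclosed fraction is (r/R)² = 0.3990, giving I_d,enc = 4.50×10^-6 A.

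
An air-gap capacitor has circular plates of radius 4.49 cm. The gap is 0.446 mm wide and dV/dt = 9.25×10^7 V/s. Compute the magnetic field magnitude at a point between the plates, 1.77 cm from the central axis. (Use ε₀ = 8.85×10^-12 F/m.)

I_d = C dV/dt with C = ε₀πR²/d = 1.257×10^-10 F, so I_d = (1.257×10^-10)(9.25×10^7) = 0.01163 A.
∮B·dl = μ₀ I_d,enc with I_d,enc = I_d r²/R² = 1.807×10^-3 A; so B = μ₀ I_d,enc/(2πr) = 2.04×10^-8 T.

2.04×10^-8 T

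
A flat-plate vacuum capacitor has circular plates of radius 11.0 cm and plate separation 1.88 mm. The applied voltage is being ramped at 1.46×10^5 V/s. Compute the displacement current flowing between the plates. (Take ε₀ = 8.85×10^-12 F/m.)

2.61×10^-5 A

E = V/d so dE/dt = (dV/dt)/d = 7.766×10^7 V/(m·s), and I_d = ε₀ A dE/dt = (8.85×10^-12)(0.03801)(7.766×10^7) = 2.61×10^-5 A.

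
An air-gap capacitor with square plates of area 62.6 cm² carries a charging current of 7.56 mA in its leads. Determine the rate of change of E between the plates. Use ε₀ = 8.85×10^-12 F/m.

1.36×10^11 V/(m·s)

The displacement current between the plates equals the conduction current, I_d = 7.56 mA.
Since I_d = ε₀ A dE/dt, dE/dt = I_d/(ε₀A) = (7.56×10^-3)/((8.85×10^-12)(6.26×10^-3)) = 1.36×10^11 V/(m·s).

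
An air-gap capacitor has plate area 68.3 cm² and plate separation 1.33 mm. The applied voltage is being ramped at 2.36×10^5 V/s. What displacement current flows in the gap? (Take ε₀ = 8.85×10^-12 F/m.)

The field between the plates is E = V/d, so dE/dt = (2.36×10^5)/(1.33×10^-3 m) = 1.774×10^8 V/(m·s).
I_d = ε₀ A (dE/dt) = (8.85×10^-12)(6.83×10^-3)(1.774×10^8) = 1.07×10^-5 A.

1.07×10^-5 A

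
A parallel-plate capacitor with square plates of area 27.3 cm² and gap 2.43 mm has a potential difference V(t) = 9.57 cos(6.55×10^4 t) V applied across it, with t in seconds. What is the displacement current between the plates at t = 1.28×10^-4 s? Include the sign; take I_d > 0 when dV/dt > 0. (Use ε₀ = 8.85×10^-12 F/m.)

-5.38×10^-6 A

dE/dt = (V₀ω/d)·−sin(ωt) with ωt = 8.384 rad: (9.57)(6.55×10^4)(-0.8628)/(2.43×10^-3) = -2.226×10^8 V/(m·s).
I_d = ε₀ A dE/dt = (8.85×10^-12)(2.73×10^-3)(-2.226×10^8) = -5.38×10^-6 A.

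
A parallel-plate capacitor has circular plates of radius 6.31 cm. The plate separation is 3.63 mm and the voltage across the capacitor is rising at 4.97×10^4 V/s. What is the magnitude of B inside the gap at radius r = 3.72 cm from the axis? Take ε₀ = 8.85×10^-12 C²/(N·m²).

2.83×10^-12 T

dE/dt = (dV/dt)/d = 1.369×10^7 V/(m·s); I_d = ε₀(πR²)(dE/dt) = (8.85×10^-12)(0.01251)(1.369×10^7) = 1.516×10^-6 A.
∮B·dl = μ₀ I_d,enc with I_d,enc = I_d r²/R² = 5.269×10^-7 A; so B = μ₀ I_d,enc/(2πr) = 2.83×10^-12 T.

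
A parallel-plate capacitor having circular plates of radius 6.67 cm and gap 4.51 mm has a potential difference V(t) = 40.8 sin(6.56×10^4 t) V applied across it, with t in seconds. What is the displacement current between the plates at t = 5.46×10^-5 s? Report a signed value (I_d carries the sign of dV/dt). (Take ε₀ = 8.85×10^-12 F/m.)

-6.64×10^-5 A

dV/dt = (40.8)(6.56×10^4)·cos(3.58176) = -2.421×10^6 V/s.
I_d = C dV/dt with C = ε₀A/d = (8.85×10^-12)(0.01398)/(4.51×10^-3) = 2.743×10^-11 F, so I_d = (2.743×10^-11)(-2.421×10^6) = -6.64×10^-5 A.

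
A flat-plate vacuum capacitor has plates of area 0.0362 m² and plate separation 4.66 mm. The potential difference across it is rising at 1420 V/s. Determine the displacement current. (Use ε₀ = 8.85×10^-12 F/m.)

C = ε₀A/d = (8.85×10^-12)(0.0362)/(4.66×10^-3) = 6.875×10^-11 F.
I_d = C dV/dt = (6.875×10^-11)(1420) = 9.76×10^-8 A.

9.76×10^-8 A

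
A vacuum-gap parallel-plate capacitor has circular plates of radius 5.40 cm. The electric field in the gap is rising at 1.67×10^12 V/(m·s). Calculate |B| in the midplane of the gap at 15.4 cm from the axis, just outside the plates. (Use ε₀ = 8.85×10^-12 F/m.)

1.76×10^-7 T

Total displacement current: I_d = ε₀(πR²)(dE/dt) = (8.85×10^-12)(9.161×10^-3)(1.67×10^12) = 0.1354 A.
With r > R the enclosed displacement current is the full I_d; B = μ₀ I_d / (2πr) = 1.76×10^-7 T.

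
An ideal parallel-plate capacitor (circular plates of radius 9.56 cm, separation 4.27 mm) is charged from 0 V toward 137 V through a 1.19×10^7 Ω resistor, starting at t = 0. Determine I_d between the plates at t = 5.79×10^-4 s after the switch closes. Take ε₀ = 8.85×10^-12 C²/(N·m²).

5.08×10^-6 A

With C = ε₀A/d = (8.85×10^-12)(0.02871)/(4.27×10^-3) = 5.950×10^-11 F, the time constant is τ = RC = 7.080×10^-4 s, so t/τ = 0.8178 and e^(−t/τ) = 0.4414.
I_d = I_cond = (V₀/R) e^(−t/τ) = (1.151×10^-5)(0.4414) = 5.08×10^-6 A.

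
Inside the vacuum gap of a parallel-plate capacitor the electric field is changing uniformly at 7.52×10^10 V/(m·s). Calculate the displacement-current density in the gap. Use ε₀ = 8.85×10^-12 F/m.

0.666 A/m²

J_d = ε₀ ∂E/∂t, so J_d = 0.666 A/m².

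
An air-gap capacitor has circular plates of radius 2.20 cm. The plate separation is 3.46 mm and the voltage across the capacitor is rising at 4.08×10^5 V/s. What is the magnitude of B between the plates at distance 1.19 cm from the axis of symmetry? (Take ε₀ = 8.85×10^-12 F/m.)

I_d = C dV/dt with C = ε₀πR²/d = 3.890×10^-12 F, so I_d = (3.890×10^-12)(4.08×10^5) = 1.587×10^-6 A.
∮B·dl = μ₀ I_d,enc with I_d,enc = I_d r²/R² = 4.643×10^-7 A; so B = μ₀ I_d,enc/(2πr) = 7.80×10^-12 T.

7.80×10^-12 T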